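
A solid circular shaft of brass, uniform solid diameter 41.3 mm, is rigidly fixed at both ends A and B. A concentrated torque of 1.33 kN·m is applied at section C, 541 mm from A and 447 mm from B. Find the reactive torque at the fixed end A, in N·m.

602 N·m

With uniform GJ and both ends fixed, compatibility θ_AC = θ_CB gives T_A·a = T_B·b, together with T_A + T_B = T₀.
T_A = T₀·b/(a+b) = 1330·447/988.0 = 601.7 N·m; T_B = 728.3 N·m.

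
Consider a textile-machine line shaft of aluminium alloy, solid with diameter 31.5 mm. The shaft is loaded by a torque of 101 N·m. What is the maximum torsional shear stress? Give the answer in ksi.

J = πd⁴/32 = π(0.0315)⁴/32 = 9.666×10^-8 m⁴.
τ_max = T·r/J = 101.0 × 0.0158 / 9.666×10^-8 = 1.646×10^7 Pa.

2.39 ksi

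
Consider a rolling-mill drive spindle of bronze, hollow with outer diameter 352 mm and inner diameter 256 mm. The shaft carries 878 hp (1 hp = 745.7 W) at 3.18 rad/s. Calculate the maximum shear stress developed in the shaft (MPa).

33.4 MPa

ω = 3.18 rad/s, so T = P/ω = 878×745.7 / 3.180 = 205900 N·m.
J = π(d_o⁴ − d_i⁴)/32 = π(0.352⁴ − 0.256⁴)/32 = 1.086×10^-3 m⁴.
τ_max = T·r/J = 205900 × 0.176 / 1.086×10^-3 = 3.338×10^7 Pa.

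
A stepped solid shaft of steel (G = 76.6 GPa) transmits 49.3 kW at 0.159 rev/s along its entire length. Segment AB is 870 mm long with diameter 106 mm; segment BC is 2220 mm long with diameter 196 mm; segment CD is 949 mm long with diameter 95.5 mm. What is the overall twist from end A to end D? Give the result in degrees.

7.45°

ω = 2π·0.159 = 0.9990 rad/s, so T = P/ω = 49.3×10³ / 0.9990 = 49350 N·m.
J_AB = π(0.106)⁴/32 = 1.24×10^-5 m⁴; J_BC = π(0.196)⁴/32 = 1.45×10^-4 m⁴; J_CD = π(0.0955)⁴/32 = 8.17×10^-6 m⁴.
θ = (T/G)·Σ L_i/J_i = (49350/76.6×10⁹)·(0.870/1.24×10^-5 + 2.22/1.45×10^-4 + 0.949/8.17×10^-6) = 0.1300 rad.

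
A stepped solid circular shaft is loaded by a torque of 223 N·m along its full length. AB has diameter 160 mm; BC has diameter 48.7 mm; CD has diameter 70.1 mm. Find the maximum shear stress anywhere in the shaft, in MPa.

9.83 MPa

Under the same torque, τ_max = 16T/(πd³) is largest where d is smallest — segment BC (d = 48.7 mm).
τ_max = 16·223.0/(π·(0.0487)³) = 9.833×10^6 Pa.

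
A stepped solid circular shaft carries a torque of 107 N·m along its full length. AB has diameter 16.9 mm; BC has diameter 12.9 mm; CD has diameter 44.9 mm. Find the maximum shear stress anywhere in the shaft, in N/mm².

254 N/mm²

Under the same torque, τ_max = 16T/(πd³) is largest where d is smallest — segment BC (d = 12.9 mm).
τ_max = 16·107.0/(π·(0.0129)³) = 2.539×10^8 Pa.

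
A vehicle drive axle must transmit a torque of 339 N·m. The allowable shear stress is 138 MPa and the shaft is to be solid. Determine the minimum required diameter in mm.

For a solid shaft τ_max = 16T/(πd³), so d = (16T/(π τ_allow))^(1/3) = (16·339.0/(π·1.38×10^8))^(1/3) = 0.02321 m.

23.2 mm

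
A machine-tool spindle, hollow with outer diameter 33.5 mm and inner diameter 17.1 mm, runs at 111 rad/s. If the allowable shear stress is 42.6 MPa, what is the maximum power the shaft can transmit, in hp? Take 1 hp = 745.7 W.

J = π(d_o⁴ − d_i⁴)/32 = π(0.0335⁴ − 0.0171⁴)/32 = 1.153×10^-7 m⁴.
T_max = τ_allow·J/r = 4.26×10^7 × 1.153×10^-7 / 0.0168 = 293.1 N·m.
ω = 111 rad/s, so P_max = T_max·ω = 3.254×10^4 W.

43.6 hp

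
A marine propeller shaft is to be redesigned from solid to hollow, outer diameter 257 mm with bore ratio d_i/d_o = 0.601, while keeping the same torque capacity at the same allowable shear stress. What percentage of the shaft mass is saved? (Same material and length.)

29.9 %

Equal τ_max and T ⇒ the solid shaft needs d_s³ = d_o³(1−k⁴), so d_s = 257·(1−0.601⁴)^(1/3) = 245.3 mm.
Area ratio A_h/A_s = d_o²(1−k²)/d_s² = (1−k²)/(1−k⁴)^(2/3) = 0.7012.
Mass saving = 1 − 0.7012 = 29.9 %.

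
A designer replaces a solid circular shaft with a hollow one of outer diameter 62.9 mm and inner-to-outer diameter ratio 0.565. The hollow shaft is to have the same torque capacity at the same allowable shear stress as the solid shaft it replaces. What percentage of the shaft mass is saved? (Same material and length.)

26.9 %

Equal τ_max and T ⇒ the solid shaft needs d_s³ = d_o³(1−k⁴), so d_s = 62.9·(1−0.565⁴)^(1/3) = 60.69 mm.
Area ratio A_h/A_s = d_o²(1−k²)/d_s² = (1−k²)/(1−k⁴)^(2/3) = 0.7313.
Mass saving = 1 − 0.7313 = 26.9 %.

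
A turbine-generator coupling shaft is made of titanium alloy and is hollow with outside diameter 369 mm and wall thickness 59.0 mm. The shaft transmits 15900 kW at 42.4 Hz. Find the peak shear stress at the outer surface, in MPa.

7.70 MPa

ω = 2π·42.4 = 266.4 rad/s, so T = P/ω = 15900×10³ / 266.4 = 59680 N·m.
J = π(d_o⁴ − d_i⁴)/32 = π(0.369⁴ − 0.251⁴)/32 = 1.430×10^-3 m⁴.
τ_max = T·r/J = 59680 × 0.184 / 1.430×10^-3 = 7.698×10^6 Pa.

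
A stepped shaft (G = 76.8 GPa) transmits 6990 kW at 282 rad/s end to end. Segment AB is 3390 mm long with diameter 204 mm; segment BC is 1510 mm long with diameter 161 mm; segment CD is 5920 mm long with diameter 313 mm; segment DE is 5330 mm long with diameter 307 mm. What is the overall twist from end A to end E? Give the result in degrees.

ω = 282 rad/s, so T = P/ω = 6990×10³ / 282.0 = 24790 N·m.
J_AB = π(0.204)⁴/32 = 1.70×10^-4 m⁴; J_BC = π(0.161)⁴/32 = 6.60×10^-5 m⁴; J_CD = π(0.313)⁴/32 = 9.42×10^-4 m⁴; J_DE = π(0.307)⁴/32 = 8.72×10^-4 m⁴.
θ = (T/G)·Σ L_i/J_i = (24790/76.8×10⁹)·(3.39/1.70×10^-4 + 1.51/6.60×10^-5 + 5.92/9.42×10^-4 + 5.33/8.72×10^-4) = 0.01782 rad.

1.02°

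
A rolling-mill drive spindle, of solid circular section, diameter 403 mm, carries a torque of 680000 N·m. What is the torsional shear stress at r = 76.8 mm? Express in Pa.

2.02e7 Pa

J = πd⁴/32 = π(0.403)⁴/32 = 2.590×10^-3 m⁴.
Shear stress varies linearly with radius: τ = T·r/J = 680000 × 0.0768 / 2.590×10^-3 = 2.017×10^7 Pa.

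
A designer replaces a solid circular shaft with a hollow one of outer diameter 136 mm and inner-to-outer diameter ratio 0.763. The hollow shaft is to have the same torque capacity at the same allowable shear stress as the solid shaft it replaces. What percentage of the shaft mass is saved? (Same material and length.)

44.9 %

Equal τ_max and T ⇒ the solid shaft needs d_s³ = d_o³(1−k⁴), so d_s = 136·(1−0.763⁴)^(1/3) = 118.5 mm.
Area ratio A_h/A_s = d_o²(1−k²)/d_s² = (1−k²)/(1−k⁴)^(2/3) = 0.5506.
Mass saving = 1 − 0.5506 = 44.9 %.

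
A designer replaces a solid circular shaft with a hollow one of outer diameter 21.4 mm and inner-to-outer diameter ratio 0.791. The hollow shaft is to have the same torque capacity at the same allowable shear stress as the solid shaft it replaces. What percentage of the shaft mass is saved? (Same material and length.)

Equal τ_max and T ⇒ the solid shaft needs d_s³ = d_o³(1−k⁴), so d_s = 21.4·(1−0.791⁴)^(1/3) = 18.13 mm.
Area ratio A_h/A_s = d_o²(1−k²)/d_s² = (1−k²)/(1−k⁴)^(2/3) = 0.5213.
Mass saving = 1 − 0.5213 = 47.9 %.

47.9 %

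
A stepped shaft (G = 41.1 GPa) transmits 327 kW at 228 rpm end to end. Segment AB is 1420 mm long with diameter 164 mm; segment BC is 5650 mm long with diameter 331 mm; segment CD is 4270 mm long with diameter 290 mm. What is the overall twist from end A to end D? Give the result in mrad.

ω = 2π·228/60 = 23.88 rad/s, so T = P/ω = 327×10³ / 23.88 = 13700 N·m.
J_AB = π(0.164)⁴/32 = 7.10×10^-5 m⁴; J_BC = π(0.331)⁴/32 = 1.18×10^-3 m⁴; J_CD = π(0.290)⁴/32 = 6.94×10^-4 m⁴.
θ = (T/G)·Σ L_i/J_i = (13700/41.1×10⁹)·(1.42/7.10×10^-5 + 5.65/1.18×10^-3 + 4.27/6.94×10^-4) = 0.01031 rad.

10.3 mrad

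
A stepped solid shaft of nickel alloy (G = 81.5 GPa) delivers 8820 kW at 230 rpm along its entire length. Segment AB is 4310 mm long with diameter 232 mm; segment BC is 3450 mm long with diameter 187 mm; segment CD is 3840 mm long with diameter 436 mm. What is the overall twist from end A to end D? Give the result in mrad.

ω = 2π·230/60 = 24.09 rad/s, so T = P/ω = 8820×10³ / 24.09 = 366200 N·m.
J_AB = π(0.232)⁴/32 = 2.84×10^-4 m⁴; J_BC = π(0.187)⁴/32 = 1.20×10^-4 m⁴; J_CD = π(0.436)⁴/32 = 3.55×10^-3 m⁴.
θ = (T/G)·Σ L_i/J_i = (366200/81.5×10⁹)·(4.31/2.84×10^-4 + 3.45/1.20×10^-4 + 3.84/3.55×10^-3) = 0.2021 rad.

202 mrad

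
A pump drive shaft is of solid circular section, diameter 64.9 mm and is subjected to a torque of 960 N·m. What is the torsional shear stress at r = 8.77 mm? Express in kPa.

J = πd⁴/32 = π(0.0649)⁴/32 = 1.742×10^-6 m⁴.
Shear stress varies linearly with radius: τ = T·r/J = 960.0 × 0.00877 / 1.742×10^-6 = 4.834×10^6 Pa.

4830 kPa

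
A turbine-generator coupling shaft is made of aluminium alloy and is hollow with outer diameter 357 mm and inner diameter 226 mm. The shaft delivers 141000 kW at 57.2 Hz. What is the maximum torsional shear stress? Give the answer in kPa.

ω = 2π·57.2 = 359.4 rad/s, so T = P/ω = 141000×10³ / 359.4 = 392300 N·m.
J = π(d_o⁴ − d_i⁴)/32 = π(0.357⁴ − 0.226⁴)/32 = 1.339×10^-3 m⁴.
τ_max = T·r/J = 392300 × 0.178 / 1.339×10^-3 = 5.232×10^7 Pa.

52300 kPa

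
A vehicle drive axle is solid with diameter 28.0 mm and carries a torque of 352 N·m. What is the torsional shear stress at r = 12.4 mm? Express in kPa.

72300 kPa

J = πd⁴/32 = π(0.0280)⁴/32 = 6.034×10^-8 m⁴.
Shear stress varies linearly with radius: τ = T·r/J = 352.0 × 0.0124 / 6.034×10^-8 = 7.233×10^7 Pa.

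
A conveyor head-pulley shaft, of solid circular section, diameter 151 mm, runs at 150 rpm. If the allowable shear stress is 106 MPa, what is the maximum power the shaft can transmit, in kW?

1130 kW

J = πd⁴/32 = π(0.151)⁴/32 = 5.104×10^-5 m⁴.
T_max = τ_allow·J/r = 1.06×10^8 × 5.104×10^-5 / 0.0755 = 71660 N·m.
ω = 2π·150/60 = 15.71 rad/s, so P_max = T_max·ω = 1.126×10^6 W.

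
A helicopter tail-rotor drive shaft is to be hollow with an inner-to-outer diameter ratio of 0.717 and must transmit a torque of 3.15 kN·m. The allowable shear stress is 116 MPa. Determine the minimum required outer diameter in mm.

For a hollow shaft with d_i/d_o = 0.717: τ_max = 16T/(π d_o³ (1−k⁴)), so d_o = [16T/(π τ_allow (1−k⁴))]^(1/3) = [16·3150/(π·1.16×10^8·0.7357)]^(1/3) = 0.05728 m.

57.3 mm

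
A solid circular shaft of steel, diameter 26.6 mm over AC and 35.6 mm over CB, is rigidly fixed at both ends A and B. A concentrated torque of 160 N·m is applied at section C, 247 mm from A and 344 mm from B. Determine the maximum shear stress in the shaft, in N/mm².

13.1 N/mm²

Compatibility: T_A·a/J_AC = T_B·b/J_CB with T_A + T_B = T₀.
J_AC = 4.92×10^-8 m⁴, J_CB = 1.58×10^-7 m⁴, so T_A = T₀·(J_AC/a)/((J_AC/a)+(J_CB/b)) = 48.43 N·m, T_B = 111.6 N·m.
τ in each portion: τ_AC = 1.31×10^7 Pa, τ_CB = 1.26×10^7 Pa; maximum is in AC.
τ_max = T_AC·r/J = 48.43·0.0133/4.92×10^-8 = 1.311×10^7 Pa.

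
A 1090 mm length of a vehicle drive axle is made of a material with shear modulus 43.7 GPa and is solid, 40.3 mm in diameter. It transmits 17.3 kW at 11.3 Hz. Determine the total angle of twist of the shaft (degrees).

ω = 2π·11.3 = 71.00 rad/s, so T = P/ω = 17.3×10³ / 71.00 = 243.7 N·m.
J = πd⁴/32 = π(0.0403)⁴/32 = 2.590×10^-7 m⁴.
θ = T·L/(G·J) = 243.7 × 1.09 / (43.7×10⁹ × 2.590×10^-7) = 0.02347 rad.

1.34°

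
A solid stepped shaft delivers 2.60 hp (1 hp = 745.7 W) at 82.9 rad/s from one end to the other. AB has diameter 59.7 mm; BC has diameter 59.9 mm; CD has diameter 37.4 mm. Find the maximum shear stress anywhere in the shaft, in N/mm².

ω = 82.9 rad/s, so T = P/ω = 2.60×745.7 / 82.90 = 23.39 N·m.
Under the same torque, τ_max = 16T/(πd³) is largest where d is smallest — segment CD (d = 37.4 mm).
τ_max = 16·23.39/(π·(0.0374)³) = 2.277×10^6 Pa.

2.28 N/mm²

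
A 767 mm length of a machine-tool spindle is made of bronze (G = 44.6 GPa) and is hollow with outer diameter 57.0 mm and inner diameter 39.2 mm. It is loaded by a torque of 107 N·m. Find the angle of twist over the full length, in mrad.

2.29 mrad

J = π(d_o⁴ − d_i⁴)/32 = π(0.0570⁴ − 0.0392⁴)/32 = 8.045×10^-7 m⁴.
θ = T·L/(G·J) = 107.0 × 0.767 / (44.6×10⁹ × 8.045×10^-7) = 2.287×10^-3 rad.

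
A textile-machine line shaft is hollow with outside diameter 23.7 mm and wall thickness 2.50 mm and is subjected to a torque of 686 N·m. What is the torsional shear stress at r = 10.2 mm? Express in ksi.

53.5 ksi

J = π(d_o⁴ − d_i⁴)/32 = π(0.0237⁴ − 0.0187⁴)/32 = 1.897×10^-8 m⁴.
Shear stress varies linearly with radius: τ = T·r/J = 686.0 × 0.0102 / 1.897×10^-8 = 3.689×10^8 Pa.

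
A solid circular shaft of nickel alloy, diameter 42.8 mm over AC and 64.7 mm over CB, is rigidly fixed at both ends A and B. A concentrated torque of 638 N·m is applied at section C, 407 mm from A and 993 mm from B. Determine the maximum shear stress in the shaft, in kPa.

13200 kPa

Compatibility: T_A·a/J_AC = T_B·b/J_CB with T_A + T_B = T₀.
J_AC = 3.29×10^-7 m⁴, J_CB = 1.72×10^-6 m⁴, so T_A = T₀·(J_AC/a)/((J_AC/a)+(J_CB/b)) = 203.2 N·m, T_B = 434.8 N·m.
τ in each portion: τ_AC = 1.32×10^7 Pa, τ_CB = 8.18×10^6 Pa; maximum is in AC.
τ_max = T_AC·r/J = 203.2·0.0214/3.29×10^-7 = 1.320×10^7 Pa.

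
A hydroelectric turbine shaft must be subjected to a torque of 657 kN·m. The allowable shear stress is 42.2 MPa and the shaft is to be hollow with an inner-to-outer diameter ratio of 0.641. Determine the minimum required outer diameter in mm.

For a hollow shaft with d_i/d_o = 0.641: τ_max = 16T/(π d_o³ (1−k⁴)), so d_o = [16T/(π τ_allow (1−k⁴))]^(1/3) = [16·657000/(π·4.22×10^7·0.8312)]^(1/3) = 0.4569 m.

457 mm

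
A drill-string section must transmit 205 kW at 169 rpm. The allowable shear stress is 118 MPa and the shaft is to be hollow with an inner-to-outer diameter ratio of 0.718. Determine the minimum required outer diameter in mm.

ω = 2π·169/60 = 17.70 rad/s, so T = P/ω = 205×10³ / 17.70 = 11580 N·m.
For a hollow shaft with d_i/d_o = 0.718: τ_max = 16T/(π d_o³ (1−k⁴)), so d_o = [16T/(π τ_allow (1−k⁴))]^(1/3) = [16·11580/(π·1.18×10^8·0.7342)]^(1/3) = 0.08798 m.

88.0 mm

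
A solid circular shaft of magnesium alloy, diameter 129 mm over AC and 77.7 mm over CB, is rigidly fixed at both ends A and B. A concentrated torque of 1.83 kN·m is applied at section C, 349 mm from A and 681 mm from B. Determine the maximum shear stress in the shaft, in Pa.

Compatibility: T_A·a/J_AC = T_B·b/J_CB with T_A + T_B = T₀.
J_AC = 2.72×10^-5 m⁴, J_CB = 3.58×10^-6 m⁴, so T_A = T₀·(J_AC/a)/((J_AC/a)+(J_CB/b)) = 1714 N·m, T_B = 115.6 N·m.
τ in each portion: τ_AC = 4.07×10^6 Pa, τ_CB = 1.26×10^6 Pa; maximum is in AC.
τ_max = T_AC·r/J = 1714·0.0645/2.72×10^-5 = 4.067×10^6 Pa.

4.07e6 Pa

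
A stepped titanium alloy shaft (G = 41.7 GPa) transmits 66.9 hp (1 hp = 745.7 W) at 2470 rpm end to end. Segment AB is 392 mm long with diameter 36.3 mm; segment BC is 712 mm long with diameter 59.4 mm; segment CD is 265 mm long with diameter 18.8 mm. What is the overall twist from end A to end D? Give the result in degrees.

6.49°

ω = 2π·2470/60 = 258.7 rad/s, so T = P/ω = 66.9×745.7 / 258.7 = 192.9 N·m.
J_AB = π(0.0363)⁴/32 = 1.70×10^-7 m⁴; J_BC = π(0.0594)⁴/32 = 1.22×10^-6 m⁴; J_CD = π(0.0188)⁴/32 = 1.23×10^-8 m⁴.
θ = (T/G)·Σ L_i/J_i = (192.9/41.7×10⁹)·(0.392/1.70×10^-7 + 0.712/1.22×10^-6 + 0.265/1.23×10^-8) = 0.1133 rad.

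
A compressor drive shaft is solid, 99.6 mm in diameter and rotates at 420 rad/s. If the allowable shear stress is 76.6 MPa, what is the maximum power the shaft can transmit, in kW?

6240 kW

J = πd⁴/32 = π(0.0996)⁴/32 = 9.661×10^-6 m⁴.
T_max = τ_allow·J/r = 7.66×10^7 × 9.661×10^-6 / 0.0498 = 14860 N·m.
ω = 420 rad/s, so P_max = T_max·ω = 6.241×10^6 W.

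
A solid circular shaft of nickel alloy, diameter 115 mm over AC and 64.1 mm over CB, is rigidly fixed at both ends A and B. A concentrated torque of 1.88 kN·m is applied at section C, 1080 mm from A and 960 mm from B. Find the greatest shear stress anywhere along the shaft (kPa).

Compatibility: T_A·a/J_AC = T_B·b/J_CB with T_A + T_B = T₀.
J_AC = 1.72×10^-5 m⁴, J_CB = 1.66×10^-6 m⁴, so T_A = T₀·(J_AC/a)/((J_AC/a)+(J_CB/b)) = 1696 N·m, T_B = 184.2 N·m.
τ in each portion: τ_AC = 5.68×10^6 Pa, τ_CB = 3.56×10^6 Pa; maximum is in AC.
τ_max = T_AC·r/J = 1696·0.0575/1.72×10^-5 = 5.679×10^6 Pa.

5680 kPa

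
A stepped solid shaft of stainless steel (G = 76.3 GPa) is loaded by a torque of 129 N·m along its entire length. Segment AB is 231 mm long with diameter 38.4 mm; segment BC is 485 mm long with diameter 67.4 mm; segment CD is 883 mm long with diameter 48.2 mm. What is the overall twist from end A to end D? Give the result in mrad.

5.05 mrad

J_AB = π(0.0384)⁴/32 = 2.13×10^-7 m⁴; J_BC = π(0.0674)⁴/32 = 2.03×10^-6 m⁴; J_CD = π(0.0482)⁴/32 = 5.30×10^-7 m⁴.
θ = (T/G)·Σ L_i/J_i = (129.0/76.3×10⁹)·(0.231/2.13×10^-7 + 0.485/2.03×10^-6 + 0.883/5.30×10^-7) = 5.052×10^-3 rad.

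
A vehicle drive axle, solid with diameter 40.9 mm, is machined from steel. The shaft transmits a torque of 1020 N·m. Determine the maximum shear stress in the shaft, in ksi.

11.0 ksi

J = πd⁴/32 = π(0.0409)⁴/32 = 2.747×10^-7 m⁴.
τ_max = T·r/J = 1020 × 0.0204 / 2.747×10^-7 = 7.593×10^7 Pa.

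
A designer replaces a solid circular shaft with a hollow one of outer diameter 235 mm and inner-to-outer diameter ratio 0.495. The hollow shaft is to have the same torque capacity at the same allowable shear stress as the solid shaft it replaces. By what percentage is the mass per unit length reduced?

Equal τ_max and T ⇒ the solid shaft needs d_s³ = d_o³(1−k⁴), so d_s = 235·(1−0.495⁴)^(1/3) = 230.2 mm.
Area ratio A_h/A_s = d_o²(1−k²)/d_s² = (1−k²)/(1−k⁴)^(2/3) = 0.7868.
Mass saving = 1 − 0.7868 = 21.3 %.

21.3 %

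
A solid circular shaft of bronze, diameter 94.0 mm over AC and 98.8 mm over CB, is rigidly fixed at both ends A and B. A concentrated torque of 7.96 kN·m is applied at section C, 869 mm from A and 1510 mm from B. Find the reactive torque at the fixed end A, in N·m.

Compatibility: T_A·a/J_AC = T_B·b/J_CB with T_A + T_B = T₀.
J_AC = 7.66×10^-6 m⁴, J_CB = 9.35×10^-6 m⁴, so T_A = T₀·(J_AC/a)/((J_AC/a)+(J_CB/b)) = 4676 N·m, T_B = 3284 N·m.

4680 N·m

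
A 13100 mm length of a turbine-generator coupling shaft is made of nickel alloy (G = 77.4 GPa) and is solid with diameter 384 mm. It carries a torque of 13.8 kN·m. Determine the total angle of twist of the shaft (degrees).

0.0627°

J = πd⁴/32 = π(0.384)⁴/32 = 2.135×10^-3 m⁴.
θ = T·L/(G·J) = 13800 × 13.1 / (77.4×10⁹ × 2.135×10^-3) = 1.094×10^-3 rad.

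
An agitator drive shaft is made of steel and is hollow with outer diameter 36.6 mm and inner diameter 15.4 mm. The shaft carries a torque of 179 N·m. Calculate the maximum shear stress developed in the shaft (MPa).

19.2 MPa

J = π(d_o⁴ − d_i⁴)/32 = π(0.0366⁴ − 0.0154⁴)/32 = 1.706×10^-7 m⁴.
τ_max = T·r/J = 179.0 × 0.0183 / 1.706×10^-7 = 1.920×10^7 Pa.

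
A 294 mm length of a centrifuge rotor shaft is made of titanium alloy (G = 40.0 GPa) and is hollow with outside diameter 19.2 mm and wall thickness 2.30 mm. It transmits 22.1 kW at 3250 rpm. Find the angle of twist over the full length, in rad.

ω = 2π·3250/60 = 340.3 rad/s, so T = P/ω = 22.1×10³ / 340.3 = 64.94 N·m.
J = π(d_o⁴ − d_i⁴)/32 = π(0.0192⁴ − 0.0146⁴)/32 = 8.881×10^-9 m⁴.
θ = T·L/(G·J) = 64.94 × 0.294 / (40.0×10⁹ × 8.881×10^-9) = 0.05374 rad.

0.0537 rad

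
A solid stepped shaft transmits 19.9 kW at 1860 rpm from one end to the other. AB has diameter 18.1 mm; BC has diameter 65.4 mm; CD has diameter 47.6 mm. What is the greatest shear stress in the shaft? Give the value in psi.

ω = 2π·1860/60 = 194.8 rad/s, so T = P/ω = 19.9×10³ / 194.8 = 102.2 N·m.
Under the same torque, τ_max = 16T/(πd³) is largest where d is smallest — segment AB (d = 18.1 mm).
τ_max = 16·102.2/(π·(0.0181)³) = 8.775×10^7 Pa.

12700 psi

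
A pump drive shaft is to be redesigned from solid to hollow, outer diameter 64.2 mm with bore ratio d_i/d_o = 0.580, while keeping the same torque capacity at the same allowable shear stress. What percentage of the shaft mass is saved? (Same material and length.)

28.1 %

Equal τ_max and T ⇒ the solid shaft needs d_s³ = d_o³(1−k⁴), so d_s = 64.2·(1−0.580⁴)^(1/3) = 61.68 mm.
Area ratio A_h/A_s = d_o²(1−k²)/d_s² = (1−k²)/(1−k⁴)^(2/3) = 0.7189.
Mass saving = 1 − 0.7189 = 28.1 %.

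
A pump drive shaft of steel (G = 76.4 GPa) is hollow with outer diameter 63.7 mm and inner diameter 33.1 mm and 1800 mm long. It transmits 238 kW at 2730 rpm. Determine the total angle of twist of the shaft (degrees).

0.750°

ω = 2π·2730/60 = 285.9 rad/s, so T = P/ω = 238×10³ / 285.9 = 832.5 N·m.
J = π(d_o⁴ − d_i⁴)/32 = π(0.0637⁴ − 0.0331⁴)/32 = 1.499×10^-6 m⁴.
θ = T·L/(G·J) = 832.5 × 1.80 / (76.4×10⁹ × 1.499×10^-6) = 0.01309 rad.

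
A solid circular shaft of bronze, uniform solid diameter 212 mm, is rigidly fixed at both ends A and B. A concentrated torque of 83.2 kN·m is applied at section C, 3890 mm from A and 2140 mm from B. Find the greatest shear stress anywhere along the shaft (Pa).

With uniform GJ and both ends fixed, compatibility θ_AC = θ_CB gives T_A·a = T_B·b, together with T_A + T_B = T₀.
T_A = T₀·b/(a+b) = 83200·2140/6030 = 29530 N·m; T_B = 53670 N·m.
τ in each portion: τ_AC = 1.58×10^7 Pa, τ_CB = 2.87×10^7 Pa; maximum is in CB.
τ_max = T_CB·r/J = 53670·0.106/1.98×10^-4 = 2.869×10^7 Pa.

2.87e7 Pa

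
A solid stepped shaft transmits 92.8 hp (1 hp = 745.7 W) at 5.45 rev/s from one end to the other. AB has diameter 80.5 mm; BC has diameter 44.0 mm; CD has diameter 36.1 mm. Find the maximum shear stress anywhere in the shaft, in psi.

ω = 2π·5.45 = 34.24 rad/s, so T = P/ω = 92.8×745.7 / 34.24 = 2021 N·m.
Under the same torque, τ_max = 16T/(πd³) is largest where d is smallest — segment CD (d = 36.1 mm).
τ_max = 16·2021/(π·(0.0361)³) = 2.188×10^8 Pa.

31700 psi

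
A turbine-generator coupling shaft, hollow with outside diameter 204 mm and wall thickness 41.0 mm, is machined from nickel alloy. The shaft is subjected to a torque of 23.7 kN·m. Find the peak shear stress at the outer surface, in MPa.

16.3 MPa

J = π(d_o⁴ − d_i⁴)/32 = π(0.204⁴ − 0.122⁴)/32 = 1.483×10^-4 m⁴.
τ_max = T·r/J = 23700 × 0.102 / 1.483×10^-4 = 1.630×10^7 Pa.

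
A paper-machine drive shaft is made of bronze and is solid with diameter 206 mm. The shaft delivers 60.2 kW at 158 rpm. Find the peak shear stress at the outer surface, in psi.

ω = 2π·158/60 = 16.55 rad/s, so T = P/ω = 60.2×10³ / 16.55 = 3638 N·m.
J = πd⁴/32 = π(0.206)⁴/32 = 1.768×10^-4 m⁴.
τ_max = T·r/J = 3638 × 0.103 / 1.768×10^-4 = 2.120×10^6 Pa.

307 psi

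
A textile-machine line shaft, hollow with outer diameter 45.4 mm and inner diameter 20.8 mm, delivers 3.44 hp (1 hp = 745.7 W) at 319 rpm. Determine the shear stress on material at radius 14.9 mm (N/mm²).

ω = 2π·319/60 = 33.41 rad/s, so T = P/ω = 3.44×745.7 / 33.41 = 76.79 N·m.
J = π(d_o⁴ − d_i⁴)/32 = π(0.0454⁴ − 0.0208⁴)/32 = 3.987×10^-7 m⁴.
Shear stress varies linearly with radius: τ = T·r/J = 76.79 × 0.0149 / 3.987×10^-7 = 2.870×10^6 Pa.

2.87 N/mm²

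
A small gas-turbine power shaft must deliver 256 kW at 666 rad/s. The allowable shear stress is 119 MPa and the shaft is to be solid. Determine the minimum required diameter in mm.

25.4 mm

ω = 666 rad/s, so T = P/ω = 256×10³ / 666.0 = 384.4 N·m.
For a solid shaft τ_max = 16T/(πd³), so d = (16T/(π τ_allow))^(1/3) = (16·384.4/(π·1.19×10^8))^(1/3) = 0.02543 m.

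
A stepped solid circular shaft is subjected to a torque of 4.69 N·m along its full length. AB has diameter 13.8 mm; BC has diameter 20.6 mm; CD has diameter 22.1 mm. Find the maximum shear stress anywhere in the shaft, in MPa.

9.09 MPa

Under the same torque, τ_max = 16T/(πd³) is largest where d is smallest — segment AB (d = 13.8 mm).
τ_max = 16·4.690/(π·(0.0138)³) = 9.089×10^6 Pa.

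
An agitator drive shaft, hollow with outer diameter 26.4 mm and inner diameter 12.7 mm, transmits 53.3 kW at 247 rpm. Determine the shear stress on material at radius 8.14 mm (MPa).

372 MPa

ω = 2π·247/60 = 25.87 rad/s, so T = P/ω = 53.3×10³ / 25.87 = 2061 N·m.
J = π(d_o⁴ − d_i⁴)/32 = π(0.0264⁴ − 0.0127⁴)/32 = 4.513×10^-8 m⁴.
Shear stress varies linearly with radius: τ = T·r/J = 2061 × 0.00814 / 4.513×10^-8 = 3.716×10^8 Pa.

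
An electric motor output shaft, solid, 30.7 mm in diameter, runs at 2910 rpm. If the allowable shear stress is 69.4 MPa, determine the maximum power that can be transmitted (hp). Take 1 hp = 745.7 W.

161 hp

J = πd⁴/32 = π(0.0307)⁴/32 = 8.721×10^-8 m⁴.
T_max = τ_allow·J/r = 6.94×10^7 × 8.721×10^-8 / 0.0153 = 394.3 N·m.
ω = 2π·2910/60 = 304.7 rad/s, so P_max = T_max·ω = 1.202×10^5 W.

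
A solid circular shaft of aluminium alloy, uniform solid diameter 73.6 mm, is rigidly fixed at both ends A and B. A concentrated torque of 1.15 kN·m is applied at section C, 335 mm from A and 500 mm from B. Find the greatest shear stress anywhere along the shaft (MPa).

With uniform GJ and both ends fixed, compatibility θ_AC = θ_CB gives T_A·a = T_B·b, together with T_A + T_B = T₀.
T_A = T₀·b/(a+b) = 1150·500/835.0 = 688.6 N·m; T_B = 461.4 N·m.
τ in each portion: τ_AC = 8.80×10^6 Pa, τ_CB = 5.89×10^6 Pa; maximum is in AC.
τ_max = T_AC·r/J = 688.6·0.0368/2.88×10^-6 = 8.797×10^6 Pa.

8.80 MPa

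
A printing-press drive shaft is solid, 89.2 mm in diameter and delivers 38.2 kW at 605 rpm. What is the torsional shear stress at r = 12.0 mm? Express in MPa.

1.16 MPa

ω = 2π·605/60 = 63.36 rad/s, so T = P/ω = 38.2×10³ / 63.36 = 602.9 N·m.
J = πd⁴/32 = π(0.0892)⁴/32 = 6.215×10^-6 m⁴.
Shear stress varies linearly with radius: τ = T·r/J = 602.9 × 0.0120 / 6.215×10^-6 = 1.164×10^6 Pa.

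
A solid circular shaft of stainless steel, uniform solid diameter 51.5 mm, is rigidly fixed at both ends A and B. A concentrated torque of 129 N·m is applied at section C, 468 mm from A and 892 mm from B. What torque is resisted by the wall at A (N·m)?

84.6 N·m

With uniform GJ and both ends fixed, compatibility θ_AC = θ_CB gives T_A·a = T_B·b, together with T_A + T_B = T₀.
T_A = T₀·b/(a+b) = 129.0·892/1360 = 84.61 N·m; T_B = 44.39 N·m.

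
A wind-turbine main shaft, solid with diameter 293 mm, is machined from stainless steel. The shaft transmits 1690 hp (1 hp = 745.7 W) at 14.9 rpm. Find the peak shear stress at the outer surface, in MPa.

ω = 2π·14.9/60 = 1.560 rad/s, so T = P/ω = 1690×745.7 / 1.560 = 807700 N·m.
J = πd⁴/32 = π(0.293)⁴/32 = 7.236×10^-4 m⁴.
τ_max = T·r/J = 807700 × 0.146 / 7.236×10^-4 = 1.635×10^8 Pa.

164 MPa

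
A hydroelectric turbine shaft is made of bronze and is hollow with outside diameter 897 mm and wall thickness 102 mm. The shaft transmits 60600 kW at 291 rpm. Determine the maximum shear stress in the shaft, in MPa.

21.8 MPa

ω = 2π·291/60 = 30.47 rad/s, so T = P/ω = 60600×10³ / 30.47 = 1.989e6 N·m.
J = π(d_o⁴ − d_i⁴)/32 = π(0.897⁴ − 0.693⁴)/32 = 0.04091 m⁴.
τ_max = T·r/J = 1.989e6 × 0.449 / 0.04091 = 2.180×10^7 Pa.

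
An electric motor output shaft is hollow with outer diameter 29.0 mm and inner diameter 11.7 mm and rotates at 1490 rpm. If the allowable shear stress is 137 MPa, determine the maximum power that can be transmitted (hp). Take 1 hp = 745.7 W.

134 hp

J = π(d_o⁴ − d_i⁴)/32 = π(0.0290⁴ − 0.0117⁴)/32 = 6.760×10^-8 m⁴.
T_max = τ_allow·J/r = 1.37×10^8 × 6.760×10^-8 / 0.0145 = 638.7 N·m.
ω = 2π·1490/60 = 156.0 rad/s, so P_max = T_max·ω = 9.965×10^4 W.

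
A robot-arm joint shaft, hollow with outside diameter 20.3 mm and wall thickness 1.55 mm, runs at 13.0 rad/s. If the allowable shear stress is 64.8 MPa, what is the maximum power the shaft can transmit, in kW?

0.671 kW

J = π(d_o⁴ − d_i⁴)/32 = π(0.0203⁴ − 0.0172⁴)/32 = 8.079×10^-9 m⁴.
T_max = τ_allow·J/r = 6.48×10^7 × 8.079×10^-9 / 0.0102 = 51.58 N·m.
ω = 13.0 rad/s, so P_max = T_max·ω = 670.6 W.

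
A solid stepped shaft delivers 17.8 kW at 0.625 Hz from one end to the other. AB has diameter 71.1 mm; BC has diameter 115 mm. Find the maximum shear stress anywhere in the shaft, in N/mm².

64.2 N/mm²

ω = 2π·0.625 = 3.927 rad/s, so T = P/ω = 17.8×10³ / 3.927 = 4533 N·m.
Under the same torque, τ_max = 16T/(πd³) is largest where d is smallest — segment AB (d = 71.1 mm).
τ_max = 16·4533/(π·(0.0711)³) = 6.423×10^7 Pa.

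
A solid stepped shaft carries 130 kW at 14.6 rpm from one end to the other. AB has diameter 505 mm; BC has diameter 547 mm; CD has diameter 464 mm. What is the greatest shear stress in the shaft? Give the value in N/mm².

ω = 2π·14.6/60 = 1.529 rad/s, so T = P/ω = 130×10³ / 1.529 = 85030 N·m.
Under the same torque, τ_max = 16T/(πd³) is largest where d is smallest — segment CD (d = 464 mm).
τ_max = 16·85030/(π·(0.464)³) = 4.335×10^6 Pa.

4.33 N/mm²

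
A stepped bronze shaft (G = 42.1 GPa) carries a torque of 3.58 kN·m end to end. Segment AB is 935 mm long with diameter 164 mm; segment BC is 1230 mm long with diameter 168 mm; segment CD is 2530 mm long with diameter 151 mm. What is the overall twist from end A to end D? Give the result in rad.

0.00667 rad

J_AB = π(0.164)⁴/32 = 7.10×10^-5 m⁴; J_BC = π(0.168)⁴/32 = 7.82×10^-5 m⁴; J_CD = π(0.151)⁴/32 = 5.10×10^-5 m⁴.
θ = (T/G)·Σ L_i/J_i = (3580/42.1×10⁹)·(0.935/7.10×10^-5 + 1.23/7.82×10^-5 + 2.53/5.10×10^-5) = 6.672×10^-3 rad.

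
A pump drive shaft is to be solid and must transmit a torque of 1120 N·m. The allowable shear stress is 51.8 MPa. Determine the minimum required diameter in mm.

47.9 mm

For a solid shaft τ_max = 16T/(πd³), so d = (16T/(π τ_allow))^(1/3) = (16·1120/(π·5.18×10^7))^(1/3) = 0.04793 m.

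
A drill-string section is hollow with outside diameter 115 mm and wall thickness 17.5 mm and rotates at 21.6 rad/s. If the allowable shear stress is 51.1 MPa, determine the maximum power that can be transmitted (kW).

252 kW

J = π(d_o⁴ − d_i⁴)/32 = π(0.115⁴ − 0.0800⁴)/32 = 1.315×10^-5 m⁴.
T_max = τ_allow·J/r = 5.11×10^7 × 1.315×10^-5 / 0.0575 = 11690 N·m.
ω = 21.6 rad/s, so P_max = T_max·ω = 2.524×10^5 W.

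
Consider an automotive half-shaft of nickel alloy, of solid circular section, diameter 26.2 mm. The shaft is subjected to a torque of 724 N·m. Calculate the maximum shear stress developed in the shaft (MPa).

J = πd⁴/32 = π(0.0262)⁴/32 = 4.626×10^-8 m⁴.
τ_max = T·r/J = 724.0 × 0.0131 / 4.626×10^-8 = 2.050×10^8 Pa.

205 MPa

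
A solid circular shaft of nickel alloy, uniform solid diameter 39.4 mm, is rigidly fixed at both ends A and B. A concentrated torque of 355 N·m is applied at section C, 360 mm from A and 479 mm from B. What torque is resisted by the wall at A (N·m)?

203 N·m

With uniform GJ and both ends fixed, compatibility θ_AC = θ_CB gives T_A·a = T_B·b, together with T_A + T_B = T₀.
T_A = T₀·b/(a+b) = 355.0·479/839.0 = 202.7 N·m; T_B = 152.3 N·m.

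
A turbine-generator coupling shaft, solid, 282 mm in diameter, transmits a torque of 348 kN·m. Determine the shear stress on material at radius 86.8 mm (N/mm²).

48.7 N/mm²

J = πd⁴/32 = π(0.282)⁴/32 = 6.209×10^-4 m⁴.
Shear stress varies linearly with radius: τ = T·r/J = 348000 × 0.0868 / 6.209×10^-4 = 4.865×10^7 Pa.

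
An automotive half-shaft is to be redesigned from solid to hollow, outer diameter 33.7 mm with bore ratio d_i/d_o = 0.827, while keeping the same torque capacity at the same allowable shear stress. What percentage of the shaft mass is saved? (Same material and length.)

51.9 %

Equal τ_max and T ⇒ the solid shaft needs d_s³ = d_o³(1−k⁴), so d_s = 33.7·(1−0.827⁴)^(1/3) = 27.31 mm.
Area ratio A_h/A_s = d_o²(1−k²)/d_s² = (1−k²)/(1−k⁴)^(2/3) = 0.4813.
Mass saving = 1 − 0.4813 = 51.9 %.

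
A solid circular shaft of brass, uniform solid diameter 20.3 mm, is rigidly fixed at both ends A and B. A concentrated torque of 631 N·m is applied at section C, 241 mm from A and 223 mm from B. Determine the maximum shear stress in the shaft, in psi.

28900 psi

With uniform GJ and both ends fixed, compatibility θ_AC = θ_CB gives T_A·a = T_B·b, together with T_A + T_B = T₀.
T_A = T₀·b/(a+b) = 631.0·223/464.0 = 303.3 N·m; T_B = 327.7 N·m.
τ in each portion: τ_AC = 1.85×10^8 Pa, τ_CB = 2.00×10^8 Pa; maximum is in CB.
τ_max = T_CB·r/J = 327.7·0.0102/1.67×10^-8 = 1.995×10^8 Pa.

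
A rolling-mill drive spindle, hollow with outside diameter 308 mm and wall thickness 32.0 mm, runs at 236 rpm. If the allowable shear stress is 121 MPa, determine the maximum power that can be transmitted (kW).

J = π(d_o⁴ − d_i⁴)/32 = π(0.308⁴ − 0.244⁴)/32 = 5.355×10^-4 m⁴.
T_max = τ_allow·J/r = 1.21×10^8 × 5.355×10^-4 / 0.154 = 420800 N·m.
ω = 2π·236/60 = 24.71 rad/s, so P_max = T_max·ω = 1.040×10^7 W.

10400 kW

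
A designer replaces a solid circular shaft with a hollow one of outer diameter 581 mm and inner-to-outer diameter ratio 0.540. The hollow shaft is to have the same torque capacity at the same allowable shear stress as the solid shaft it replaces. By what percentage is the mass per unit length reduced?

24.8 %

Equal τ_max and T ⇒ the solid shaft needs d_s³ = d_o³(1−k⁴), so d_s = 581·(1−0.540⁴)^(1/3) = 564.0 mm.
Area ratio A_h/A_s = d_o²(1−k²)/d_s² = (1−k²)/(1−k⁴)^(2/3) = 0.7516.
Mass saving = 1 − 0.7516 = 24.8 %.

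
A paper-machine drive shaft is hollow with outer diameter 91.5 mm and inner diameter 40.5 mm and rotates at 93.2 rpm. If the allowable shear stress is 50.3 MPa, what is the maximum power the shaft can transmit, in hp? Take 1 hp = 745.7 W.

J = π(d_o⁴ − d_i⁴)/32 = π(0.0915⁴ − 0.0405⁴)/32 = 6.617×10^-6 m⁴.
T_max = τ_allow·J/r = 5.03×10^7 × 6.617×10^-6 / 0.0457 = 7276 N·m.
ω = 2π·93.2/60 = 9.760 rad/s, so P_max = T_max·ω = 7.101×10^4 W.

95.2 hp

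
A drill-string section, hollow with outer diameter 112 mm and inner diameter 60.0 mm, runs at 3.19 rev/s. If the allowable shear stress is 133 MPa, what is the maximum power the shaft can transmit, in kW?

675 kW

J = π(d_o⁴ − d_i⁴)/32 = π(0.112⁴ − 0.0600⁴)/32 = 1.418×10^-5 m⁴.
T_max = τ_allow·J/r = 1.33×10^8 × 1.418×10^-5 / 0.0560 = 33670 N·m.
ω = 2π·3.19 = 20.04 rad/s, so P_max = T_max·ω = 6.748×10^5 W.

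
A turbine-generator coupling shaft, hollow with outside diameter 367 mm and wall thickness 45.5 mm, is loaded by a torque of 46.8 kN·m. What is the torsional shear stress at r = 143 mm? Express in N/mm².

5.52 N/mm²

J = π(d_o⁴ − d_i⁴)/32 = π(0.367⁴ − 0.276⁴)/32 = 1.211×10^-3 m⁴.
Shear stress varies linearly with radius: τ = T·r/J = 46800 × 0.143 / 1.211×10^-3 = 5.525×10^6 Pa.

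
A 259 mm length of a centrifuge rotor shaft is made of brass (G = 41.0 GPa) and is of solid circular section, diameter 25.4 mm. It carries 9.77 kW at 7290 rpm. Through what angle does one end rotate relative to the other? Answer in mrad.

1.98 mrad

ω = 2π·7290/60 = 763.4 rad/s, so T = P/ω = 9.77×10³ / 763.4 = 12.80 N·m.
J = πd⁴/32 = π(0.0254)⁴/32 = 4.086×10^-8 m⁴.
θ = T·L/(G·J) = 12.80 × 0.259 / (41.0×10⁹ × 4.086×10^-8) = 1.978×10^-3 rad.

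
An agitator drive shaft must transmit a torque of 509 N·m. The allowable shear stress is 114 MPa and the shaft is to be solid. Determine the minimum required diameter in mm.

For a solid shaft τ_max = 16T/(πd³), so d = (16T/(π τ_allow))^(1/3) = (16·509.0/(π·1.14×10^8))^(1/3) = 0.02833 m.

28.3 mm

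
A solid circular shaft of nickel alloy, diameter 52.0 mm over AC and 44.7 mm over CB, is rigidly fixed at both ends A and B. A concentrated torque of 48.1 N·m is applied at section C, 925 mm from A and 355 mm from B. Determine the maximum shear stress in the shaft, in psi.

Compatibility: T_A·a/J_AC = T_B·b/J_CB with T_A + T_B = T₀.
J_AC = 7.18×10^-7 m⁴, J_CB = 3.92×10^-7 m⁴, so T_A = T₀·(J_AC/a)/((J_AC/a)+(J_CB/b)) = 19.85 N·m, T_B = 28.25 N·m.
τ in each portion: τ_AC = 7.19×10^5 Pa, τ_CB = 1.61×10^6 Pa; maximum is in CB.
τ_max = T_CB·r/J = 28.25·0.0224/3.92×10^-7 = 1.611×10^6 Pa.

234 psi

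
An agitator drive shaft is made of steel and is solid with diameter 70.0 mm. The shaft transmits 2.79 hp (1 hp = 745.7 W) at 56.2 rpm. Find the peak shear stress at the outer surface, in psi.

761 psi

ω = 2π·56.2/60 = 5.885 rad/s, so T = P/ω = 2.79×745.7 / 5.885 = 353.5 N·m.
J = πd⁴/32 = π(0.0700)⁴/32 = 2.357×10^-6 m⁴.
τ_max = T·r/J = 353.5 × 0.0350 / 2.357×10^-6 = 5.249×10^6 Pa.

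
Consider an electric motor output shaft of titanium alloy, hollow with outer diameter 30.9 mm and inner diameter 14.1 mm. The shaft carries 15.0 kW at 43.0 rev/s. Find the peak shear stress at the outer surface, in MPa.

ω = 2π·43.0 = 270.2 rad/s, so T = P/ω = 15.0×10³ / 270.2 = 55.52 N·m.
J = π(d_o⁴ − d_i⁴)/32 = π(0.0309⁴ − 0.0141⁴)/32 = 8.562×10^-8 m⁴.
τ_max = T·r/J = 55.52 × 0.0154 / 8.562×10^-8 = 1.002×10^7 Pa.

10.0 MPa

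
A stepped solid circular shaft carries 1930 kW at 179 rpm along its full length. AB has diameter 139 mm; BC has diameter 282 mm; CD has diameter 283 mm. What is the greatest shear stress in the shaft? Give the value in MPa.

ω = 2π·179/60 = 18.74 rad/s, so T = P/ω = 1930×10³ / 18.74 = 103000 N·m.
Under the same torque, τ_max = 16T/(πd³) is largest where d is smallest — segment AB (d = 139 mm).
τ_max = 16·103000/(π·(0.139)³) = 1.953×10^8 Pa.

195 MPa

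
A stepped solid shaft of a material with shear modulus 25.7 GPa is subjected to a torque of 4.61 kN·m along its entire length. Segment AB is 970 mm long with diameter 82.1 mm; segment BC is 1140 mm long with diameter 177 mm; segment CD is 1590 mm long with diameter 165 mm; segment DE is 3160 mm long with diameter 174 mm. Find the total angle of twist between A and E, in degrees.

2.94°

J_AB = π(0.0821)⁴/32 = 4.46×10^-6 m⁴; J_BC = π(0.177)⁴/32 = 9.64×10^-5 m⁴; J_CD = π(0.165)⁴/32 = 7.28×10^-5 m⁴; J_DE = π(0.174)⁴/32 = 9.00×10^-5 m⁴.
θ = (T/G)·Σ L_i/J_i = (4610/25.7×10⁹)·(0.970/4.46×10^-6 + 1.14/9.64×10^-5 + 1.59/7.28×10^-5 + 3.16/9.00×10^-5) = 0.05135 rad.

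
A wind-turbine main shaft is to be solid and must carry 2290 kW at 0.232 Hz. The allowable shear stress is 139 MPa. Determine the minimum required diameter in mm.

ω = 2π·0.232 = 1.458 rad/s, so T = P/ω = 2290×10³ / 1.458 = 1.571e6 N·m.
For a solid shaft τ_max = 16T/(πd³), so d = (16T/(π τ_allow))^(1/3) = (16·1.571e6/(π·1.39×10^8))^(1/3) = 0.3861 m.

386 mm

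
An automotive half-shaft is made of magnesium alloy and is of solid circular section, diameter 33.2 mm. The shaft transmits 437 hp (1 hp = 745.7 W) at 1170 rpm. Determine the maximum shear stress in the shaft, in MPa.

370 MPa

ω = 2π·1170/60 = 122.5 rad/s, so T = P/ω = 437×745.7 / 122.5 = 2660 N·m.
J = πd⁴/32 = π(0.0332)⁴/32 = 1.193×10^-7 m⁴.
τ_max = T·r/J = 2660 × 0.0166 / 1.193×10^-7 = 3.702×10^8 Pa.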